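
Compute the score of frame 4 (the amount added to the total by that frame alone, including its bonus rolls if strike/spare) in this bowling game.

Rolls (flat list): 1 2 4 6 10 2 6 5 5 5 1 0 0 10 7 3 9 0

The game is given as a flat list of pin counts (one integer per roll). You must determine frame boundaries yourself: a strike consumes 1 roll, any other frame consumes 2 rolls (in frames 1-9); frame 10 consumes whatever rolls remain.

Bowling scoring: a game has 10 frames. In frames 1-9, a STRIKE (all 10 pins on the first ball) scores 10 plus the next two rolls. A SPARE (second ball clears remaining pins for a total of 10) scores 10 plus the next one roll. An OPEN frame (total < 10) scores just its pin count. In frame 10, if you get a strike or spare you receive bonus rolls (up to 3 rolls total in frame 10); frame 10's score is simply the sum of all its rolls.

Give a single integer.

Answer: 8

Derivation:
Frame 1: OPEN (1+2=3). Cumulative: 3
Frame 2: SPARE (4+6=10). 10 + next roll (10) = 20. Cumulative: 23
Frame 3: STRIKE. 10 + next two rolls (2+6) = 18. Cumulative: 41
Frame 4: OPEN (2+6=8). Cumulative: 49
Frame 5: SPARE (5+5=10). 10 + next roll (5) = 15. Cumulative: 64
Frame 6: OPEN (5+1=6). Cumulative: 70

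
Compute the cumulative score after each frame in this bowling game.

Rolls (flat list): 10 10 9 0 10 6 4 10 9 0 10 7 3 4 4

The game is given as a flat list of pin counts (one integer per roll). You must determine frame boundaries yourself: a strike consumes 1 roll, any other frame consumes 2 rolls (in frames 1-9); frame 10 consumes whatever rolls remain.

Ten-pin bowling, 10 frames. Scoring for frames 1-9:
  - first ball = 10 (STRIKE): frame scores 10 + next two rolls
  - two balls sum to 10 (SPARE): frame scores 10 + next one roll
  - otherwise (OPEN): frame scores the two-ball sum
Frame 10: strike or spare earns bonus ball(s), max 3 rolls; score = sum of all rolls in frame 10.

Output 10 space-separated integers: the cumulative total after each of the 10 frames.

Answer: 29 48 57 77 97 116 125 145 159 167

Derivation:
Frame 1: STRIKE. 10 + next two rolls (10+9) = 29. Cumulative: 29
Frame 2: STRIKE. 10 + next two rolls (9+0) = 19. Cumulative: 48
Frame 3: OPEN (9+0=9). Cumulative: 57
Frame 4: STRIKE. 10 + next two rolls (6+4) = 20. Cumulative: 77
Frame 5: SPARE (6+4=10). 10 + next roll (10) = 20. Cumulative: 97
Frame 6: STRIKE. 10 + next two rolls (9+0) = 19. Cumulative: 116
Frame 7: OPEN (9+0=9). Cumulative: 125
Frame 8: STRIKE. 10 + next two rolls (7+3) = 20. Cumulative: 145
Frame 9: SPARE (7+3=10). 10 + next roll (4) = 14. Cumulative: 159
Frame 10: OPEN. Sum of all frame-10 rolls (4+4) = 8. Cumulative: 167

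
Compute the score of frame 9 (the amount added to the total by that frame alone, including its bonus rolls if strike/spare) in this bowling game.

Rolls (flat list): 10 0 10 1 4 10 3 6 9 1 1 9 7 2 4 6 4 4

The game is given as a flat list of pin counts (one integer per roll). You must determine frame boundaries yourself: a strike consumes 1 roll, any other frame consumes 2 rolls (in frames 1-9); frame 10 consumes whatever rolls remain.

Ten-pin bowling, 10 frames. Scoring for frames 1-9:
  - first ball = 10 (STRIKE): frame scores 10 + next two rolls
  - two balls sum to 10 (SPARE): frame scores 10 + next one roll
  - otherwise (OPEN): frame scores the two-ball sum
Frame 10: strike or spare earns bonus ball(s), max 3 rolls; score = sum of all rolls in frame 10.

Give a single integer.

Frame 1: STRIKE. 10 + next two rolls (0+10) = 20. Cumulative: 20
Frame 2: SPARE (0+10=10). 10 + next roll (1) = 11. Cumulative: 31
Frame 3: OPEN (1+4=5). Cumulative: 36
Frame 4: STRIKE. 10 + next two rolls (3+6) = 19. Cumulative: 55
Frame 5: OPEN (3+6=9). Cumulative: 64
Frame 6: SPARE (9+1=10). 10 + next roll (1) = 11. Cumulative: 75
Frame 7: SPARE (1+9=10). 10 + next roll (7) = 17. Cumulative: 92
Frame 8: OPEN (7+2=9). Cumulative: 101
Frame 9: SPARE (4+6=10). 10 + next roll (4) = 14. Cumulative: 115
Frame 10: OPEN. Sum of all frame-10 rolls (4+4) = 8. Cumulative: 123

Answer: 14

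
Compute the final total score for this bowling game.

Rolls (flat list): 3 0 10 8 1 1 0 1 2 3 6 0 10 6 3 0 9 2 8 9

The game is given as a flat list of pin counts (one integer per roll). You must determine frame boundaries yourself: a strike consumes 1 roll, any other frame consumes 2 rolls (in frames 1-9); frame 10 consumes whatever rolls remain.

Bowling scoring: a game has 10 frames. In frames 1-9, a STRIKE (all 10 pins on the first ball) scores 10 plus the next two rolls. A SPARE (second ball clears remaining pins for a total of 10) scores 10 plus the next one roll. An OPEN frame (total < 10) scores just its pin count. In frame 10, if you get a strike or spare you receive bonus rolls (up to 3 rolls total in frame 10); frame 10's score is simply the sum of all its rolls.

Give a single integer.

Frame 1: OPEN (3+0=3). Cumulative: 3
Frame 2: STRIKE. 10 + next two rolls (8+1) = 19. Cumulative: 22
Frame 3: OPEN (8+1=9). Cumulative: 31
Frame 4: OPEN (1+0=1). Cumulative: 32
Frame 5: OPEN (1+2=3). Cumulative: 35
Frame 6: OPEN (3+6=9). Cumulative: 44
Frame 7: SPARE (0+10=10). 10 + next roll (6) = 16. Cumulative: 60
Frame 8: OPEN (6+3=9). Cumulative: 69
Frame 9: OPEN (0+9=9). Cumulative: 78
Frame 10: SPARE. Sum of all frame-10 rolls (2+8+9) = 19. Cumulative: 97

Answer: 97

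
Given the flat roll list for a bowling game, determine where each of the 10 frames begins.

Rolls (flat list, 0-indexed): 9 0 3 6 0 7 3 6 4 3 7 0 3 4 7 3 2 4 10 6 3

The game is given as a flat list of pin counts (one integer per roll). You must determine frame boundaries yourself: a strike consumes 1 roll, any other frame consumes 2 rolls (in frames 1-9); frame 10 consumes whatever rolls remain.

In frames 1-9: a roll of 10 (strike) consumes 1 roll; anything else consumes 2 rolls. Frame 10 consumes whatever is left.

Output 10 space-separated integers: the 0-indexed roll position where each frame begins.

Answer: 0 2 4 6 8 10 12 14 16 18

Derivation:
Frame 1 starts at roll index 0: rolls=9,0 (sum=9), consumes 2 rolls
Frame 2 starts at roll index 2: rolls=3,6 (sum=9), consumes 2 rolls
Frame 3 starts at roll index 4: rolls=0,7 (sum=7), consumes 2 rolls
Frame 4 starts at roll index 6: rolls=3,6 (sum=9), consumes 2 rolls
Frame 5 starts at roll index 8: rolls=4,3 (sum=7), consumes 2 rolls
Frame 6 starts at roll index 10: rolls=7,0 (sum=7), consumes 2 rolls
Frame 7 starts at roll index 12: rolls=3,4 (sum=7), consumes 2 rolls
Frame 8 starts at roll index 14: rolls=7,3 (sum=10), consumes 2 rolls
Frame 9 starts at roll index 16: rolls=2,4 (sum=6), consumes 2 rolls
Frame 10 starts at roll index 18: 3 remaining rolls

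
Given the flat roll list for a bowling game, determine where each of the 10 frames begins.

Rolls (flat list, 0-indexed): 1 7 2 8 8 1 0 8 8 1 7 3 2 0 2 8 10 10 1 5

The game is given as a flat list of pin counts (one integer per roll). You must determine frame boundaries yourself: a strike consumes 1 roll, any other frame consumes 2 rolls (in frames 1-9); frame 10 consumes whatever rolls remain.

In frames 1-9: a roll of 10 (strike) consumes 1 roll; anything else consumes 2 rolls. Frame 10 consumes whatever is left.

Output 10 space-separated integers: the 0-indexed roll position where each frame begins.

Frame 1 starts at roll index 0: rolls=1,7 (sum=8), consumes 2 rolls
Frame 2 starts at roll index 2: rolls=2,8 (sum=10), consumes 2 rolls
Frame 3 starts at roll index 4: rolls=8,1 (sum=9), consumes 2 rolls
Frame 4 starts at roll index 6: rolls=0,8 (sum=8), consumes 2 rolls
Frame 5 starts at roll index 8: rolls=8,1 (sum=9), consumes 2 rolls
Frame 6 starts at roll index 10: rolls=7,3 (sum=10), consumes 2 rolls
Frame 7 starts at roll index 12: rolls=2,0 (sum=2), consumes 2 rolls
Frame 8 starts at roll index 14: rolls=2,8 (sum=10), consumes 2 rolls
Frame 9 starts at roll index 16: roll=10 (strike), consumes 1 roll
Frame 10 starts at roll index 17: 3 remaining rolls

Answer: 0 2 4 6 8 10 12 14 16 17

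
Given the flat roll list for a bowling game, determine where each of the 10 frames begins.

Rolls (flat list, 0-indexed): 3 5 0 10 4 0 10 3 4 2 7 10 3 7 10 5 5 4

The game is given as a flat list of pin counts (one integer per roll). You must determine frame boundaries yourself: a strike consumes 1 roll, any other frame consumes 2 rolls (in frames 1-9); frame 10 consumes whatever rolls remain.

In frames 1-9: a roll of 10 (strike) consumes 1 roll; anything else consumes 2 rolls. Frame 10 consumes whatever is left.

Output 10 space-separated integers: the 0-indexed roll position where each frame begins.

Frame 1 starts at roll index 0: rolls=3,5 (sum=8), consumes 2 rolls
Frame 2 starts at roll index 2: rolls=0,10 (sum=10), consumes 2 rolls
Frame 3 starts at roll index 4: rolls=4,0 (sum=4), consumes 2 rolls
Frame 4 starts at roll index 6: roll=10 (strike), consumes 1 roll
Frame 5 starts at roll index 7: rolls=3,4 (sum=7), consumes 2 rolls
Frame 6 starts at roll index 9: rolls=2,7 (sum=9), consumes 2 rolls
Frame 7 starts at roll index 11: roll=10 (strike), consumes 1 roll
Frame 8 starts at roll index 12: rolls=3,7 (sum=10), consumes 2 rolls
Frame 9 starts at roll index 14: roll=10 (strike), consumes 1 roll
Frame 10 starts at roll index 15: 3 remaining rolls

Answer: 0 2 4 6 7 9 11 12 14 15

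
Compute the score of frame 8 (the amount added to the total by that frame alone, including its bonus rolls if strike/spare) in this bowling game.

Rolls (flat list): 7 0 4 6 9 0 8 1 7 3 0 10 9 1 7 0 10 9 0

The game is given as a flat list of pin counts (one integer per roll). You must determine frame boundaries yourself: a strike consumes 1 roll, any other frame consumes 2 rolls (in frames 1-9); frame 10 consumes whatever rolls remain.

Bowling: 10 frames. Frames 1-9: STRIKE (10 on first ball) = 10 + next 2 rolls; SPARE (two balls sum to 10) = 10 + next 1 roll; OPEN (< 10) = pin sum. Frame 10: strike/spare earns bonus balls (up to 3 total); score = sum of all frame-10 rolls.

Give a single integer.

Frame 1: OPEN (7+0=7). Cumulative: 7
Frame 2: SPARE (4+6=10). 10 + next roll (9) = 19. Cumulative: 26
Frame 3: OPEN (9+0=9). Cumulative: 35
Frame 4: OPEN (8+1=9). Cumulative: 44
Frame 5: SPARE (7+3=10). 10 + next roll (0) = 10. Cumulative: 54
Frame 6: SPARE (0+10=10). 10 + next roll (9) = 19. Cumulative: 73
Frame 7: SPARE (9+1=10). 10 + next roll (7) = 17. Cumulative: 90
Frame 8: OPEN (7+0=7). Cumulative: 97
Frame 9: STRIKE. 10 + next two rolls (9+0) = 19. Cumulative: 116
Frame 10: OPEN. Sum of all frame-10 rolls (9+0) = 9. Cumulative: 125

Answer: 7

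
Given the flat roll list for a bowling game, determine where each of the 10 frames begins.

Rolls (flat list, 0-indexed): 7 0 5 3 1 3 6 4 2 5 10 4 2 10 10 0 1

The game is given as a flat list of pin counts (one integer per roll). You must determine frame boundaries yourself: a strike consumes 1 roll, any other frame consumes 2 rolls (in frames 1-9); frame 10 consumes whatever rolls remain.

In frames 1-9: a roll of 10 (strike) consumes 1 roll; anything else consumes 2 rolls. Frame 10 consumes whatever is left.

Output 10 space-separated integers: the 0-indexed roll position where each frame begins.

Answer: 0 2 4 6 8 10 11 13 14 15

Derivation:
Frame 1 starts at roll index 0: rolls=7,0 (sum=7), consumes 2 rolls
Frame 2 starts at roll index 2: rolls=5,3 (sum=8), consumes 2 rolls
Frame 3 starts at roll index 4: rolls=1,3 (sum=4), consumes 2 rolls
Frame 4 starts at roll index 6: rolls=6,4 (sum=10), consumes 2 rolls
Frame 5 starts at roll index 8: rolls=2,5 (sum=7), consumes 2 rolls
Frame 6 starts at roll index 10: roll=10 (strike), consumes 1 roll
Frame 7 starts at roll index 11: rolls=4,2 (sum=6), consumes 2 rolls
Frame 8 starts at roll index 13: roll=10 (strike), consumes 1 roll
Frame 9 starts at roll index 14: roll=10 (strike), consumes 1 roll
Frame 10 starts at roll index 15: 2 remaining rolls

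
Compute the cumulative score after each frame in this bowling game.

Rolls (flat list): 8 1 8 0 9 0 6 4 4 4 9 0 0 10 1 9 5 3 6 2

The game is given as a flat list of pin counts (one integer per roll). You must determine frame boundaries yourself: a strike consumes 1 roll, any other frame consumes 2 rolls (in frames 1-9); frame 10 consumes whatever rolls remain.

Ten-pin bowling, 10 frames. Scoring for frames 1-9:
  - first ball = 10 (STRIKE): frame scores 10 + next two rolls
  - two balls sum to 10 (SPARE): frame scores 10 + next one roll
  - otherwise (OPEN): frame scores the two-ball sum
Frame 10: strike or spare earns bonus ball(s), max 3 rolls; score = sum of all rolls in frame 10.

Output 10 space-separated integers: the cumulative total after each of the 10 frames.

Frame 1: OPEN (8+1=9). Cumulative: 9
Frame 2: OPEN (8+0=8). Cumulative: 17
Frame 3: OPEN (9+0=9). Cumulative: 26
Frame 4: SPARE (6+4=10). 10 + next roll (4) = 14. Cumulative: 40
Frame 5: OPEN (4+4=8). Cumulative: 48
Frame 6: OPEN (9+0=9). Cumulative: 57
Frame 7: SPARE (0+10=10). 10 + next roll (1) = 11. Cumulative: 68
Frame 8: SPARE (1+9=10). 10 + next roll (5) = 15. Cumulative: 83
Frame 9: OPEN (5+3=8). Cumulative: 91
Frame 10: OPEN. Sum of all frame-10 rolls (6+2) = 8. Cumulative: 99

Answer: 9 17 26 40 48 57 68 83 91 99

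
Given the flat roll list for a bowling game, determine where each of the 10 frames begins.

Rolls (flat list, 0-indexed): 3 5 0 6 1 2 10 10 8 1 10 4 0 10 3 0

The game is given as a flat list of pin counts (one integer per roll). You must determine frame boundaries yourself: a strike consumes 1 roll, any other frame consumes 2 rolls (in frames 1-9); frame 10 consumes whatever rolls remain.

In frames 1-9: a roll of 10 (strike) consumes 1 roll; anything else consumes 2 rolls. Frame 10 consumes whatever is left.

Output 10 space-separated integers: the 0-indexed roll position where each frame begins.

Answer: 0 2 4 6 7 8 10 11 13 14

Derivation:
Frame 1 starts at roll index 0: rolls=3,5 (sum=8), consumes 2 rolls
Frame 2 starts at roll index 2: rolls=0,6 (sum=6), consumes 2 rolls
Frame 3 starts at roll index 4: rolls=1,2 (sum=3), consumes 2 rolls
Frame 4 starts at roll index 6: roll=10 (strike), consumes 1 roll
Frame 5 starts at roll index 7: roll=10 (strike), consumes 1 roll
Frame 6 starts at roll index 8: rolls=8,1 (sum=9), consumes 2 rolls
Frame 7 starts at roll index 10: roll=10 (strike), consumes 1 roll
Frame 8 starts at roll index 11: rolls=4,0 (sum=4), consumes 2 rolls
Frame 9 starts at roll index 13: roll=10 (strike), consumes 1 roll
Frame 10 starts at roll index 14: 2 remaining rolls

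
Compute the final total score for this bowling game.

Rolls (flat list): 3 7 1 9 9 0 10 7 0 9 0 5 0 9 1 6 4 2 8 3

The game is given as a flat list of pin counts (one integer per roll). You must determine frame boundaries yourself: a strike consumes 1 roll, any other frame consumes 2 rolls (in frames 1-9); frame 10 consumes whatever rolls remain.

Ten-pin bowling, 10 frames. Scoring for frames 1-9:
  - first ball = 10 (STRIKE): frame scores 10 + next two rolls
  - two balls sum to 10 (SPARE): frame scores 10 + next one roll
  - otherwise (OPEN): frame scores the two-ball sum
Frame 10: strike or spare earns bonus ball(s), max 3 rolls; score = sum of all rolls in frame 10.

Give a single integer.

Answer: 118

Derivation:
Frame 1: SPARE (3+7=10). 10 + next roll (1) = 11. Cumulative: 11
Frame 2: SPARE (1+9=10). 10 + next roll (9) = 19. Cumulative: 30
Frame 3: OPEN (9+0=9). Cumulative: 39
Frame 4: STRIKE. 10 + next two rolls (7+0) = 17. Cumulative: 56
Frame 5: OPEN (7+0=7). Cumulative: 63
Frame 6: OPEN (9+0=9). Cumulative: 72
Frame 7: OPEN (5+0=5). Cumulative: 77
Frame 8: SPARE (9+1=10). 10 + next roll (6) = 16. Cumulative: 93
Frame 9: SPARE (6+4=10). 10 + next roll (2) = 12. Cumulative: 105
Frame 10: SPARE. Sum of all frame-10 rolls (2+8+3) = 13. Cumulative: 118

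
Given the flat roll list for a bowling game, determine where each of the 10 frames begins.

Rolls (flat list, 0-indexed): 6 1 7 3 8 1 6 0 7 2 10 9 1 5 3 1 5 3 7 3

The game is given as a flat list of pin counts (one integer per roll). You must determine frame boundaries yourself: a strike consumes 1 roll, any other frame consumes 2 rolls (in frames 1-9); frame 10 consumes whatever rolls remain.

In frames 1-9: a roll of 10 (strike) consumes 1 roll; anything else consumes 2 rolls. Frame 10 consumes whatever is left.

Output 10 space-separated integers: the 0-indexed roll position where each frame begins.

Frame 1 starts at roll index 0: rolls=6,1 (sum=7), consumes 2 rolls
Frame 2 starts at roll index 2: rolls=7,3 (sum=10), consumes 2 rolls
Frame 3 starts at roll index 4: rolls=8,1 (sum=9), consumes 2 rolls
Frame 4 starts at roll index 6: rolls=6,0 (sum=6), consumes 2 rolls
Frame 5 starts at roll index 8: rolls=7,2 (sum=9), consumes 2 rolls
Frame 6 starts at roll index 10: roll=10 (strike), consumes 1 roll
Frame 7 starts at roll index 11: rolls=9,1 (sum=10), consumes 2 rolls
Frame 8 starts at roll index 13: rolls=5,3 (sum=8), consumes 2 rolls
Frame 9 starts at roll index 15: rolls=1,5 (sum=6), consumes 2 rolls
Frame 10 starts at roll index 17: 3 remaining rolls

Answer: 0 2 4 6 8 10 11 13 15 17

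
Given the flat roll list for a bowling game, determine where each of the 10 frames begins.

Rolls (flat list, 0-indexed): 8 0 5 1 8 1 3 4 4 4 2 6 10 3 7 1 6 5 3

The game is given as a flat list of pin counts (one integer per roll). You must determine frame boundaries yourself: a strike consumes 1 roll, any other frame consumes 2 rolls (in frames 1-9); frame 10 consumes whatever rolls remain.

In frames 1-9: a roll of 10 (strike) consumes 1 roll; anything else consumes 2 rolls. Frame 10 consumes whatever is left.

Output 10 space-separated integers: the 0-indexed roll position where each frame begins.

Frame 1 starts at roll index 0: rolls=8,0 (sum=8), consumes 2 rolls
Frame 2 starts at roll index 2: rolls=5,1 (sum=6), consumes 2 rolls
Frame 3 starts at roll index 4: rolls=8,1 (sum=9), consumes 2 rolls
Frame 4 starts at roll index 6: rolls=3,4 (sum=7), consumes 2 rolls
Frame 5 starts at roll index 8: rolls=4,4 (sum=8), consumes 2 rolls
Frame 6 starts at roll index 10: rolls=2,6 (sum=8), consumes 2 rolls
Frame 7 starts at roll index 12: roll=10 (strike), consumes 1 roll
Frame 8 starts at roll index 13: rolls=3,7 (sum=10), consumes 2 rolls
Frame 9 starts at roll index 15: rolls=1,6 (sum=7), consumes 2 rolls
Frame 10 starts at roll index 17: 2 remaining rolls

Answer: 0 2 4 6 8 10 12 13 15 17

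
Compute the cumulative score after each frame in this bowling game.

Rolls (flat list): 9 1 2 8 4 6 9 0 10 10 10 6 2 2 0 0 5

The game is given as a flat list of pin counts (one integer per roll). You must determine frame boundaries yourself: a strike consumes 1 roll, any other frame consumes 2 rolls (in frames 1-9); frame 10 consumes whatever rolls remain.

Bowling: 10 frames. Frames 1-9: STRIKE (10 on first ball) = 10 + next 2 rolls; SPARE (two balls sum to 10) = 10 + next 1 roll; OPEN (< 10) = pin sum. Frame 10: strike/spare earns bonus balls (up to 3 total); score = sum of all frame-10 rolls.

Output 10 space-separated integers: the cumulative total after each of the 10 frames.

Answer: 12 26 45 54 84 110 128 136 138 143

Derivation:
Frame 1: SPARE (9+1=10). 10 + next roll (2) = 12. Cumulative: 12
Frame 2: SPARE (2+8=10). 10 + next roll (4) = 14. Cumulative: 26
Frame 3: SPARE (4+6=10). 10 + next roll (9) = 19. Cumulative: 45
Frame 4: OPEN (9+0=9). Cumulative: 54
Frame 5: STRIKE. 10 + next two rolls (10+10) = 30. Cumulative: 84
Frame 6: STRIKE. 10 + next two rolls (10+6) = 26. Cumulative: 110
Frame 7: STRIKE. 10 + next two rolls (6+2) = 18. Cumulative: 128
Frame 8: OPEN (6+2=8). Cumulative: 136
Frame 9: OPEN (2+0=2). Cumulative: 138
Frame 10: OPEN. Sum of all frame-10 rolls (0+5) = 5. Cumulative: 143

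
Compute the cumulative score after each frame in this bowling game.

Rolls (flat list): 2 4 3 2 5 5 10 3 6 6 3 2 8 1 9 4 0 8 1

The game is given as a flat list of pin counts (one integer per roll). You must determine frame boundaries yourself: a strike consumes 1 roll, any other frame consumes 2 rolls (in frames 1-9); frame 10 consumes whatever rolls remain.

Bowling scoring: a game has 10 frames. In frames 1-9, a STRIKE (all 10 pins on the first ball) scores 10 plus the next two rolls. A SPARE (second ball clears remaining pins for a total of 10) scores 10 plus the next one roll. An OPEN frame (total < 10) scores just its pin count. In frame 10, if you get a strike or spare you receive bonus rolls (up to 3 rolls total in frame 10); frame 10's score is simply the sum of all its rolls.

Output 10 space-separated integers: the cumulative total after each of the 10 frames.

Frame 1: OPEN (2+4=6). Cumulative: 6
Frame 2: OPEN (3+2=5). Cumulative: 11
Frame 3: SPARE (5+5=10). 10 + next roll (10) = 20. Cumulative: 31
Frame 4: STRIKE. 10 + next two rolls (3+6) = 19. Cumulative: 50
Frame 5: OPEN (3+6=9). Cumulative: 59
Frame 6: OPEN (6+3=9). Cumulative: 68
Frame 7: SPARE (2+8=10). 10 + next roll (1) = 11. Cumulative: 79
Frame 8: SPARE (1+9=10). 10 + next roll (4) = 14. Cumulative: 93
Frame 9: OPEN (4+0=4). Cumulative: 97
Frame 10: OPEN. Sum of all frame-10 rolls (8+1) = 9. Cumulative: 106

Answer: 6 11 31 50 59 68 79 93 97 106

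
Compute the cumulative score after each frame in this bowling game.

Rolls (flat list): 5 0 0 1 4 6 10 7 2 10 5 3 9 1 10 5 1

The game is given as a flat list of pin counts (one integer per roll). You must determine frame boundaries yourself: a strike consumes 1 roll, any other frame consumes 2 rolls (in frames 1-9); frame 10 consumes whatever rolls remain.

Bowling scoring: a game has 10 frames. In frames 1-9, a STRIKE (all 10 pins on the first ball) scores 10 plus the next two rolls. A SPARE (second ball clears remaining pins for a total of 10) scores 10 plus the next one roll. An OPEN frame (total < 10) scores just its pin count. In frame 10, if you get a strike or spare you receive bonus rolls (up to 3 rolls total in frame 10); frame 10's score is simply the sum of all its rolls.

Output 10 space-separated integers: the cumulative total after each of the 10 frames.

Answer: 5 6 26 45 54 72 80 100 116 122

Derivation:
Frame 1: OPEN (5+0=5). Cumulative: 5
Frame 2: OPEN (0+1=1). Cumulative: 6
Frame 3: SPARE (4+6=10). 10 + next roll (10) = 20. Cumulative: 26
Frame 4: STRIKE. 10 + next two rolls (7+2) = 19. Cumulative: 45
Frame 5: OPEN (7+2=9). Cumulative: 54
Frame 6: STRIKE. 10 + next two rolls (5+3) = 18. Cumulative: 72
Frame 7: OPEN (5+3=8). Cumulative: 80
Frame 8: SPARE (9+1=10). 10 + next roll (10) = 20. Cumulative: 100
Frame 9: STRIKE. 10 + next two rolls (5+1) = 16. Cumulative: 116
Frame 10: OPEN. Sum of all frame-10 rolls (5+1) = 6. Cumulative: 122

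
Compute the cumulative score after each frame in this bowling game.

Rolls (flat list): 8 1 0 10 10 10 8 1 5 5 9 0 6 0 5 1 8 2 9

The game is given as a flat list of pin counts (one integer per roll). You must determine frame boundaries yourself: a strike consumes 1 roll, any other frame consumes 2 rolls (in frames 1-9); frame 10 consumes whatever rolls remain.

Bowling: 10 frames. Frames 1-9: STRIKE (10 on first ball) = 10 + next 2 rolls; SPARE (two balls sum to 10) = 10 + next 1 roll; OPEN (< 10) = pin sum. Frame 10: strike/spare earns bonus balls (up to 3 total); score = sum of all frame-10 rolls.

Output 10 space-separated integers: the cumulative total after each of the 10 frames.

Frame 1: OPEN (8+1=9). Cumulative: 9
Frame 2: SPARE (0+10=10). 10 + next roll (10) = 20. Cumulative: 29
Frame 3: STRIKE. 10 + next two rolls (10+8) = 28. Cumulative: 57
Frame 4: STRIKE. 10 + next two rolls (8+1) = 19. Cumulative: 76
Frame 5: OPEN (8+1=9). Cumulative: 85
Frame 6: SPARE (5+5=10). 10 + next roll (9) = 19. Cumulative: 104
Frame 7: OPEN (9+0=9). Cumulative: 113
Frame 8: OPEN (6+0=6). Cumulative: 119
Frame 9: OPEN (5+1=6). Cumulative: 125
Frame 10: SPARE. Sum of all frame-10 rolls (8+2+9) = 19. Cumulative: 144

Answer: 9 29 57 76 85 104 113 119 125 144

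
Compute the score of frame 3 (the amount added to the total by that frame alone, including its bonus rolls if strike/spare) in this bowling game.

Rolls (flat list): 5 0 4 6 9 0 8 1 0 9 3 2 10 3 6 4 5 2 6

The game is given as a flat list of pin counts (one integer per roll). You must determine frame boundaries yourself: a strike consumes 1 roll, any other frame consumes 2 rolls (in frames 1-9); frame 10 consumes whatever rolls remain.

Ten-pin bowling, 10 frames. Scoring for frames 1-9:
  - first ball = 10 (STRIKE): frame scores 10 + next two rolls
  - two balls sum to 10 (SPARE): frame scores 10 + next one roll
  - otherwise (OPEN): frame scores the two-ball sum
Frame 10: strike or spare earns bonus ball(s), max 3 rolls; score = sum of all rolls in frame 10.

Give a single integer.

Frame 1: OPEN (5+0=5). Cumulative: 5
Frame 2: SPARE (4+6=10). 10 + next roll (9) = 19. Cumulative: 24
Frame 3: OPEN (9+0=9). Cumulative: 33
Frame 4: OPEN (8+1=9). Cumulative: 42
Frame 5: OPEN (0+9=9). Cumulative: 51

Answer: 9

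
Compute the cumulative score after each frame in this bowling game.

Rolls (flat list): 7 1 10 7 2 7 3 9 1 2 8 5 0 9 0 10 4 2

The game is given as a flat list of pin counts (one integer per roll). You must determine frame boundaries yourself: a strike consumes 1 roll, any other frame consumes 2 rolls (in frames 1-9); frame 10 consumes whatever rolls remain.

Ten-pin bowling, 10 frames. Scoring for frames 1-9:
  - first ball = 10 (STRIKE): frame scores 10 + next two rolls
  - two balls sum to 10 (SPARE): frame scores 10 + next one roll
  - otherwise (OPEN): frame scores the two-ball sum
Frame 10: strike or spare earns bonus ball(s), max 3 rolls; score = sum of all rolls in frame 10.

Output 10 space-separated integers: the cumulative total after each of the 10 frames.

Frame 1: OPEN (7+1=8). Cumulative: 8
Frame 2: STRIKE. 10 + next two rolls (7+2) = 19. Cumulative: 27
Frame 3: OPEN (7+2=9). Cumulative: 36
Frame 4: SPARE (7+3=10). 10 + next roll (9) = 19. Cumulative: 55
Frame 5: SPARE (9+1=10). 10 + next roll (2) = 12. Cumulative: 67
Frame 6: SPARE (2+8=10). 10 + next roll (5) = 15. Cumulative: 82
Frame 7: OPEN (5+0=5). Cumulative: 87
Frame 8: OPEN (9+0=9). Cumulative: 96
Frame 9: STRIKE. 10 + next two rolls (4+2) = 16. Cumulative: 112
Frame 10: OPEN. Sum of all frame-10 rolls (4+2) = 6. Cumulative: 118

Answer: 8 27 36 55 67 82 87 96 112 118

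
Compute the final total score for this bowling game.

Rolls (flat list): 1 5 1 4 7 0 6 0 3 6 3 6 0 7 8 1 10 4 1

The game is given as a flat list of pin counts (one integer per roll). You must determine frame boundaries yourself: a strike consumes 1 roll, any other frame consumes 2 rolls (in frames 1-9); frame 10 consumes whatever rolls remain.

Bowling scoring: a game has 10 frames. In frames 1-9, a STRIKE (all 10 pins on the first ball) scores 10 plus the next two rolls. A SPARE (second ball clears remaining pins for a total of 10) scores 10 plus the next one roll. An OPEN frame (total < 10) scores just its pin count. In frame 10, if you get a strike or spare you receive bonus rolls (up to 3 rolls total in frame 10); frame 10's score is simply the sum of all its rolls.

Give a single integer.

Frame 1: OPEN (1+5=6). Cumulative: 6
Frame 2: OPEN (1+4=5). Cumulative: 11
Frame 3: OPEN (7+0=7). Cumulative: 18
Frame 4: OPEN (6+0=6). Cumulative: 24
Frame 5: OPEN (3+6=9). Cumulative: 33
Frame 6: OPEN (3+6=9). Cumulative: 42
Frame 7: OPEN (0+7=7). Cumulative: 49
Frame 8: OPEN (8+1=9). Cumulative: 58
Frame 9: STRIKE. 10 + next two rolls (4+1) = 15. Cumulative: 73
Frame 10: OPEN. Sum of all frame-10 rolls (4+1) = 5. Cumulative: 78

Answer: 78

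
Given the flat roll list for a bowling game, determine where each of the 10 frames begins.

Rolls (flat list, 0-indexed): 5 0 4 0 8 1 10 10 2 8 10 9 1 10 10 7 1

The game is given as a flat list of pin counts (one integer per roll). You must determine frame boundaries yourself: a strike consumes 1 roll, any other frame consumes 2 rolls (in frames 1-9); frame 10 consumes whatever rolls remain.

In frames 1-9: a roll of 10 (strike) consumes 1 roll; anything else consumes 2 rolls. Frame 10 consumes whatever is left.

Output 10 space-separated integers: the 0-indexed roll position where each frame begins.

Frame 1 starts at roll index 0: rolls=5,0 (sum=5), consumes 2 rolls
Frame 2 starts at roll index 2: rolls=4,0 (sum=4), consumes 2 rolls
Frame 3 starts at roll index 4: rolls=8,1 (sum=9), consumes 2 rolls
Frame 4 starts at roll index 6: roll=10 (strike), consumes 1 roll
Frame 5 starts at roll index 7: roll=10 (strike), consumes 1 roll
Frame 6 starts at roll index 8: rolls=2,8 (sum=10), consumes 2 rolls
Frame 7 starts at roll index 10: roll=10 (strike), consumes 1 roll
Frame 8 starts at roll index 11: rolls=9,1 (sum=10), consumes 2 rolls
Frame 9 starts at roll index 13: roll=10 (strike), consumes 1 roll
Frame 10 starts at roll index 14: 3 remaining rolls

Answer: 0 2 4 6 7 8 10 11 13 14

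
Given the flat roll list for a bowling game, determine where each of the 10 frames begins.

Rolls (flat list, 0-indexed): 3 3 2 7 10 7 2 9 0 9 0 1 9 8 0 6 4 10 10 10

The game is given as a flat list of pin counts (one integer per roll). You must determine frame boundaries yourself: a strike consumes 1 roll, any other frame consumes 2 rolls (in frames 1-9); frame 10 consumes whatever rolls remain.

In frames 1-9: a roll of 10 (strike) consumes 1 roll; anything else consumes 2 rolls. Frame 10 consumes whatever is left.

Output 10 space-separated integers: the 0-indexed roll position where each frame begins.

Answer: 0 2 4 5 7 9 11 13 15 17

Derivation:
Frame 1 starts at roll index 0: rolls=3,3 (sum=6), consumes 2 rolls
Frame 2 starts at roll index 2: rolls=2,7 (sum=9), consumes 2 rolls
Frame 3 starts at roll index 4: roll=10 (strike), consumes 1 roll
Frame 4 starts at roll index 5: rolls=7,2 (sum=9), consumes 2 rolls
Frame 5 starts at roll index 7: rolls=9,0 (sum=9), consumes 2 rolls
Frame 6 starts at roll index 9: rolls=9,0 (sum=9), consumes 2 rolls
Frame 7 starts at roll index 11: rolls=1,9 (sum=10), consumes 2 rolls
Frame 8 starts at roll index 13: rolls=8,0 (sum=8), consumes 2 rolls
Frame 9 starts at roll index 15: rolls=6,4 (sum=10), consumes 2 rolls
Frame 10 starts at roll index 17: 3 remaining rolls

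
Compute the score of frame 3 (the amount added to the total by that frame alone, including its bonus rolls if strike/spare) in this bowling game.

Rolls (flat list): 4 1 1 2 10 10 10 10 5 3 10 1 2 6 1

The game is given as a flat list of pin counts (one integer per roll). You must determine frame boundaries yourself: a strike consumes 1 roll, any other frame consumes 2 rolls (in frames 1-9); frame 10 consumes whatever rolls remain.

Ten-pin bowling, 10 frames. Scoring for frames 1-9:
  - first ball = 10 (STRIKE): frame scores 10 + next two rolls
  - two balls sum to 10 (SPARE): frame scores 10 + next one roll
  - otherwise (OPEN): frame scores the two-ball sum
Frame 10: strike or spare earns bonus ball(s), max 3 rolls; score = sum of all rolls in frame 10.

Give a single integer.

Answer: 30

Derivation:
Frame 1: OPEN (4+1=5). Cumulative: 5
Frame 2: OPEN (1+2=3). Cumulative: 8
Frame 3: STRIKE. 10 + next two rolls (10+10) = 30. Cumulative: 38
Frame 4: STRIKE. 10 + next two rolls (10+10) = 30. Cumulative: 68
Frame 5: STRIKE. 10 + next two rolls (10+5) = 25. Cumulative: 93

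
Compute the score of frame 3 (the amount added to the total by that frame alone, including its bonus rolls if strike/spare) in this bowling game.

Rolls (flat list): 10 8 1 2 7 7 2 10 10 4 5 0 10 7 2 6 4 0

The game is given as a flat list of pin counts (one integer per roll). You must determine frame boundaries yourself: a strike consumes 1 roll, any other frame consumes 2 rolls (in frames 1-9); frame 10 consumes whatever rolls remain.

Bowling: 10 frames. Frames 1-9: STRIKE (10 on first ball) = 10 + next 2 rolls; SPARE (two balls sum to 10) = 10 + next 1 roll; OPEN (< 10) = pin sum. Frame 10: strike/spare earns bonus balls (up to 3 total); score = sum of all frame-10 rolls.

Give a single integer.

Answer: 9

Derivation:
Frame 1: STRIKE. 10 + next two rolls (8+1) = 19. Cumulative: 19
Frame 2: OPEN (8+1=9). Cumulative: 28
Frame 3: OPEN (2+7=9). Cumulative: 37
Frame 4: OPEN (7+2=9). Cumulative: 46
Frame 5: STRIKE. 10 + next two rolls (10+4) = 24. Cumulative: 70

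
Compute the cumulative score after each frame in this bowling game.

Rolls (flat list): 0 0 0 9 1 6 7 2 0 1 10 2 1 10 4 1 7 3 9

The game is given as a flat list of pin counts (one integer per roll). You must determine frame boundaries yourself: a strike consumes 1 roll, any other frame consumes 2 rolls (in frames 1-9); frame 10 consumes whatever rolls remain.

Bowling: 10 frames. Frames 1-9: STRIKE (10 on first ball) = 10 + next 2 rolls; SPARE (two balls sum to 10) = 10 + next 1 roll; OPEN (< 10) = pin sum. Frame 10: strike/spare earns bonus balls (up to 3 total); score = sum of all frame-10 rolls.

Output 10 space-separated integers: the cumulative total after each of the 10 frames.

Frame 1: OPEN (0+0=0). Cumulative: 0
Frame 2: OPEN (0+9=9). Cumulative: 9
Frame 3: OPEN (1+6=7). Cumulative: 16
Frame 4: OPEN (7+2=9). Cumulative: 25
Frame 5: OPEN (0+1=1). Cumulative: 26
Frame 6: STRIKE. 10 + next two rolls (2+1) = 13. Cumulative: 39
Frame 7: OPEN (2+1=3). Cumulative: 42
Frame 8: STRIKE. 10 + next two rolls (4+1) = 15. Cumulative: 57
Frame 9: OPEN (4+1=5). Cumulative: 62
Frame 10: SPARE. Sum of all frame-10 rolls (7+3+9) = 19. Cumulative: 81

Answer: 0 9 16 25 26 39 42 57 62 81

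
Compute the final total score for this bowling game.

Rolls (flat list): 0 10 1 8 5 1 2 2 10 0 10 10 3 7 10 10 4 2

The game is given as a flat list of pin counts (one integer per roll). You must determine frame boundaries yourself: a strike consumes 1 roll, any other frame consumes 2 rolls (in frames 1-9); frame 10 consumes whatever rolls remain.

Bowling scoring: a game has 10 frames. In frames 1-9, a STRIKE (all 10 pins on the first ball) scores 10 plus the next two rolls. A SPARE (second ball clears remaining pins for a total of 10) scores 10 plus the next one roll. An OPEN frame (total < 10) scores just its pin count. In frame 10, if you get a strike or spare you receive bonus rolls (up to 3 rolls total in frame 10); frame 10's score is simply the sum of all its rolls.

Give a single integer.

Answer: 150

Derivation:
Frame 1: SPARE (0+10=10). 10 + next roll (1) = 11. Cumulative: 11
Frame 2: OPEN (1+8=9). Cumulative: 20
Frame 3: OPEN (5+1=6). Cumulative: 26
Frame 4: OPEN (2+2=4). Cumulative: 30
Frame 5: STRIKE. 10 + next two rolls (0+10) = 20. Cumulative: 50
Frame 6: SPARE (0+10=10). 10 + next roll (10) = 20. Cumulative: 70
Frame 7: STRIKE. 10 + next two rolls (3+7) = 20. Cumulative: 90
Frame 8: SPARE (3+7=10). 10 + next roll (10) = 20. Cumulative: 110
Frame 9: STRIKE. 10 + next two rolls (10+4) = 24. Cumulative: 134
Frame 10: STRIKE. Sum of all frame-10 rolls (10+4+2) = 16. Cumulative: 150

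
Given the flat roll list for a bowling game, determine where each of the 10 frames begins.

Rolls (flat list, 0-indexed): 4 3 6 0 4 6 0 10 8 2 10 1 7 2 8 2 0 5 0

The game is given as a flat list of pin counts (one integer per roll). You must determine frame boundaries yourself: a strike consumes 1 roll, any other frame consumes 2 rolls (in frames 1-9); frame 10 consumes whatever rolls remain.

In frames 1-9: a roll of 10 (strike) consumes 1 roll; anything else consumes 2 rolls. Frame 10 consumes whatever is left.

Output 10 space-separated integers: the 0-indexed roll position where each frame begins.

Frame 1 starts at roll index 0: rolls=4,3 (sum=7), consumes 2 rolls
Frame 2 starts at roll index 2: rolls=6,0 (sum=6), consumes 2 rolls
Frame 3 starts at roll index 4: rolls=4,6 (sum=10), consumes 2 rolls
Frame 4 starts at roll index 6: rolls=0,10 (sum=10), consumes 2 rolls
Frame 5 starts at roll index 8: rolls=8,2 (sum=10), consumes 2 rolls
Frame 6 starts at roll index 10: roll=10 (strike), consumes 1 roll
Frame 7 starts at roll index 11: rolls=1,7 (sum=8), consumes 2 rolls
Frame 8 starts at roll index 13: rolls=2,8 (sum=10), consumes 2 rolls
Frame 9 starts at roll index 15: rolls=2,0 (sum=2), consumes 2 rolls
Frame 10 starts at roll index 17: 2 remaining rolls

Answer: 0 2 4 6 8 10 11 13 15 17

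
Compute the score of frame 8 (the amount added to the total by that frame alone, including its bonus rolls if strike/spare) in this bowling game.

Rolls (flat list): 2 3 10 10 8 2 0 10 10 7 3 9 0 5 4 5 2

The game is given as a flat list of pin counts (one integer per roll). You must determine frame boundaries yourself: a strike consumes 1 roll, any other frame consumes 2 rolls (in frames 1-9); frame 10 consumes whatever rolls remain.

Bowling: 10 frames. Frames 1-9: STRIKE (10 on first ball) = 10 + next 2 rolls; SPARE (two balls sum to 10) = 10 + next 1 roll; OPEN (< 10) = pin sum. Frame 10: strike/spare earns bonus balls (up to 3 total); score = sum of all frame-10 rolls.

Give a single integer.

Frame 1: OPEN (2+3=5). Cumulative: 5
Frame 2: STRIKE. 10 + next two rolls (10+8) = 28. Cumulative: 33
Frame 3: STRIKE. 10 + next two rolls (8+2) = 20. Cumulative: 53
Frame 4: SPARE (8+2=10). 10 + next roll (0) = 10. Cumulative: 63
Frame 5: SPARE (0+10=10). 10 + next roll (10) = 20. Cumulative: 83
Frame 6: STRIKE. 10 + next two rolls (7+3) = 20. Cumulative: 103
Frame 7: SPARE (7+3=10). 10 + next roll (9) = 19. Cumulative: 122
Frame 8: OPEN (9+0=9). Cumulative: 131
Frame 9: OPEN (5+4=9). Cumulative: 140
Frame 10: OPEN. Sum of all frame-10 rolls (5+2) = 7. Cumulative: 147

Answer: 9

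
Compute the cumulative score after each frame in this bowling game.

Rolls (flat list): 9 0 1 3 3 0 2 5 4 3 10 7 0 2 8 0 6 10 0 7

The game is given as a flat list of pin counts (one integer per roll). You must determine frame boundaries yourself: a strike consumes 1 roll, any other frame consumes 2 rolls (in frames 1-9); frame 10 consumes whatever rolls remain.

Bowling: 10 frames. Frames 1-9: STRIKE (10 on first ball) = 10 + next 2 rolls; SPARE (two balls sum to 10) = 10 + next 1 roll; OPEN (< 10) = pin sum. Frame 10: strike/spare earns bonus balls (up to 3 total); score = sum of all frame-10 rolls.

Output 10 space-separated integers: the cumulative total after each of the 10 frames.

Frame 1: OPEN (9+0=9). Cumulative: 9
Frame 2: OPEN (1+3=4). Cumulative: 13
Frame 3: OPEN (3+0=3). Cumulative: 16
Frame 4: OPEN (2+5=7). Cumulative: 23
Frame 5: OPEN (4+3=7). Cumulative: 30
Frame 6: STRIKE. 10 + next two rolls (7+0) = 17. Cumulative: 47
Frame 7: OPEN (7+0=7). Cumulative: 54
Frame 8: SPARE (2+8=10). 10 + next roll (0) = 10. Cumulative: 64
Frame 9: OPEN (0+6=6). Cumulative: 70
Frame 10: STRIKE. Sum of all frame-10 rolls (10+0+7) = 17. Cumulative: 87

Answer: 9 13 16 23 30 47 54 64 70 87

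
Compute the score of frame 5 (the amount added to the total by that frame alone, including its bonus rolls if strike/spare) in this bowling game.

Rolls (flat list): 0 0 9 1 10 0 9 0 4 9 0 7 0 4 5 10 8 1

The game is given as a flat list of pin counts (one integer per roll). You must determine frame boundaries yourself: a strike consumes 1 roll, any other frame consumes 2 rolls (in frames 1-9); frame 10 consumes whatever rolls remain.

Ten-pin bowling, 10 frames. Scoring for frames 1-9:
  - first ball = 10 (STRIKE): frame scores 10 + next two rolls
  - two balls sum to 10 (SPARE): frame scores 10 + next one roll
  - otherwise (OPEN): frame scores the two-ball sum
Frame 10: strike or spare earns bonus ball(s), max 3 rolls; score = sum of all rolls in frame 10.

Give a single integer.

Frame 1: OPEN (0+0=0). Cumulative: 0
Frame 2: SPARE (9+1=10). 10 + next roll (10) = 20. Cumulative: 20
Frame 3: STRIKE. 10 + next two rolls (0+9) = 19. Cumulative: 39
Frame 4: OPEN (0+9=9). Cumulative: 48
Frame 5: OPEN (0+4=4). Cumulative: 52
Frame 6: OPEN (9+0=9). Cumulative: 61
Frame 7: OPEN (7+0=7). Cumulative: 68

Answer: 4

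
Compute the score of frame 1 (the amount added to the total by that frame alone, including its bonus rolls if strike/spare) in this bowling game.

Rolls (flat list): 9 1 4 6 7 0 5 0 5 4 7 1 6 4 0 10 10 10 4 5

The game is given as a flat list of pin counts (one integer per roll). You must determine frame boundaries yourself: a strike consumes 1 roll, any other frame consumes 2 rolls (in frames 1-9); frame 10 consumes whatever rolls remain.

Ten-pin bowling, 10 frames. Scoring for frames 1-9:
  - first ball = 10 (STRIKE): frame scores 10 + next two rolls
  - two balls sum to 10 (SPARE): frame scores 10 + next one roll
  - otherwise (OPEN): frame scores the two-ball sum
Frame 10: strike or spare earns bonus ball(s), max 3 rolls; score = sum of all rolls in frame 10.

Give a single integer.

Frame 1: SPARE (9+1=10). 10 + next roll (4) = 14. Cumulative: 14
Frame 2: SPARE (4+6=10). 10 + next roll (7) = 17. Cumulative: 31
Frame 3: OPEN (7+0=7). Cumulative: 38

Answer: 14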